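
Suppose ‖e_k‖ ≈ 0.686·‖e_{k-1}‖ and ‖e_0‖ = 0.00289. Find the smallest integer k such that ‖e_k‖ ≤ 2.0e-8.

After k steps, ‖e_k‖ ≈ 0.00289·0.686^k.
Need 0.686^k ≤ 2.0e-8/0.00289 = 6.92042e-06.
k ≥ ln(6.92042e-06)/ln(0.686) = -11.8810/-0.37688 = 31.525.
Smallest integer k = 32.

32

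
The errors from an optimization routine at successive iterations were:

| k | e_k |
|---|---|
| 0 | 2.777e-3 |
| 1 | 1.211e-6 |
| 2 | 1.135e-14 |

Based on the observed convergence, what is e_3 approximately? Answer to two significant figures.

7.5e-34

First estimate the order: p ≈ ln(e_2/e_1) / ln(e_1/e_0) = ln(1.135e-14/1.211e-6)/ln(1.211e-6/2.777e-3) = ln(9.37242e-09)/ln(0.000436082) ≈ 2.3890.
Then e_3 ≈ e_2·(e_2/e_1)^p = 1.135e-14·(9.37242e-09)^2.3890 = 1.135e-14·6.61841e-20 ≈ 7.512e-34.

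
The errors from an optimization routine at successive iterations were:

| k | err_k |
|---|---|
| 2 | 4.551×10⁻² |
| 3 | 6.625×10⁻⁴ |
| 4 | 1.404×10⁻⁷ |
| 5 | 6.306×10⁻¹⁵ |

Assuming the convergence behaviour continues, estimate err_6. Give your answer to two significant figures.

1.3e-29

First estimate the order: p ≈ ln(err_5/err_4) / ln(err_4/err_3) = ln(6.306×10⁻¹⁵/1.404×10⁻⁷)/ln(1.404×10⁻⁷/6.625×10⁻⁴) = ln(4.49145e-08)/ln(0.000211925) ≈ 2.0000.
Then err_6 ≈ err_5·(err_5/err_4)^p = 6.306×10⁻¹⁵·(4.49145e-08)^2.0000 = 6.306×10⁻¹⁵·2.01731e-15 ≈ 1.272e-29.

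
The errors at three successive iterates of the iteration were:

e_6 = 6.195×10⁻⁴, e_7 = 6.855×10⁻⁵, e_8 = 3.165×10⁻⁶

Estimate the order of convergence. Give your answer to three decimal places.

1.397

p ≈ ln(e_8/e_7) / ln(e_7/e_6)
  = ln(3.165×10⁻⁶/6.855×10⁻⁵) / ln(6.855×10⁻⁵/6.195×10⁻⁴)
  = ln(0.0461707) / ln(0.110654)
  = -3.075410 / -2.201347 ≈ 1.397058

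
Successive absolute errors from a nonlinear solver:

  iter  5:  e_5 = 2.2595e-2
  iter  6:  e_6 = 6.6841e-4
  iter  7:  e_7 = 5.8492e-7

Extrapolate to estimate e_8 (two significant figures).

4.5e-13

First estimate the order: p ≈ ln(e_7/e_6) / ln(e_6/e_5) = ln(5.8492e-7/6.6841e-4)/ln(6.6841e-4/2.2595e-2) = ln(0.000875092)/ln(0.0295822) ≈ 2.0000.
Then e_8 ≈ e_7·(e_7/e_6)^p = 5.8492e-7·(0.000875092)^2.0000 = 5.8492e-7·7.65786e-07 ≈ 4.479e-13.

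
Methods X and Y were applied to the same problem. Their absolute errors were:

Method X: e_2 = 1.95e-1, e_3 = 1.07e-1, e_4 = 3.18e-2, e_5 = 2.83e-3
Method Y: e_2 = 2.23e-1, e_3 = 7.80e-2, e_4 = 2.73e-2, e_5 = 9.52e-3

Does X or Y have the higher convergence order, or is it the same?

X

Method X: p ≈ ln(2.83e-3/3.18e-2)/ln(3.18e-2/1.07e-1) ≈ 1.99.
Method Y: p ≈ ln(9.52e-3/2.73e-2)/ln(2.73e-2/7.80e-2) ≈ 1.00.
Method X has the higher order (≈2.0 vs ≈1.0).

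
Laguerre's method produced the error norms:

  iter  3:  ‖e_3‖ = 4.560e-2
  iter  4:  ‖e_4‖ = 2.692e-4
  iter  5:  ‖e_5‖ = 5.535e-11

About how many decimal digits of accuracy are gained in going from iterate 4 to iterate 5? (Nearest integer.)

Digits gained ≈ log₁₀(‖e_4‖/‖e_5‖) = log₁₀(2.692e-4/5.535e-11) = log₁₀(4.8636e+06) ≈ 6.687.

7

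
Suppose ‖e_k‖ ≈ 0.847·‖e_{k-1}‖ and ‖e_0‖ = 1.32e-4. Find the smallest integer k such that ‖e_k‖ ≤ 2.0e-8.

53

After k steps, ‖e_k‖ ≈ 1.32e-4·0.847^k.
Need 0.847^k ≤ 2.0e-8/1.32e-4 = 0.000151515.
k ≥ ln(0.000151515)/ln(0.847) = -8.7948/-0.16605 = 52.965.
Smallest integer k = 53.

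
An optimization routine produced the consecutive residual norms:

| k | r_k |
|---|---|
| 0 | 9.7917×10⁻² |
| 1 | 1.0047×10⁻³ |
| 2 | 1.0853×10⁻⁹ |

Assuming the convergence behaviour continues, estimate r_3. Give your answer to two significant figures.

First estimate the order: p ≈ ln(r_2/r_1) / ln(r_1/r_0) = ln(1.0853×10⁻⁹/1.0047×10⁻³)/ln(1.0047×10⁻³/9.7917×10⁻²) = ln(1.08022e-06)/ln(0.0102607) ≈ 3.0000.
Then r_3 ≈ r_2·(r_2/r_1)^p = 1.0853×10⁻⁹·(1.08022e-06)^3.0000 = 1.0853×10⁻⁹·1.26048e-18 ≈ 1.368e-27.

1.4e-27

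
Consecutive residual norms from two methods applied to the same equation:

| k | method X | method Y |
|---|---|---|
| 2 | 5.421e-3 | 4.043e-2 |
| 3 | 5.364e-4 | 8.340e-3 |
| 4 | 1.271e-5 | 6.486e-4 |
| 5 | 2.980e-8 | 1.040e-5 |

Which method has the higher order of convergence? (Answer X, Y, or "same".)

same

Method X: p ≈ ln(2.980e-8/1.271e-5)/ln(1.271e-5/5.364e-4) ≈ 1.62.
Method Y: p ≈ ln(1.040e-5/6.486e-4)/ln(6.486e-4/8.340e-3) ≈ 1.62.
Both orders ≈ 1.6 — effectively the same.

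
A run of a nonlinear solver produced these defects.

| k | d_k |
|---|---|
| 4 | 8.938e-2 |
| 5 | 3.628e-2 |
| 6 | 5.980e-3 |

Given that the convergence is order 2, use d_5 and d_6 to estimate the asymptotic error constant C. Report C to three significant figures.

C ≈ d_6 / d_5^2
  = 5.980e-3 / (3.628e-2)^2
  = 5.980e-3 / 0.00131624 ≈ 4.5432

4.54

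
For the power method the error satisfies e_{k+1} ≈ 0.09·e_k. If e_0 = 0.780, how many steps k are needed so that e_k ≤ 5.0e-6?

After k steps, e_k ≈ 0.780·0.09^k.
Need 0.09^k ≤ 5.0e-6/0.780 = 6.41026e-06.
k ≥ ln(6.41026e-06)/ln(0.09) = -11.9576/-2.40795 = 4.966.
Smallest integer k = 5.

5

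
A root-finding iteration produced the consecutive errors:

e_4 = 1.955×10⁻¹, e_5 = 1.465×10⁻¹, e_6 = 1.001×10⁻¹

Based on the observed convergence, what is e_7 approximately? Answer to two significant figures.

6.1e-2

First estimate the order: p ≈ ln(e_6/e_5) / ln(e_5/e_4) = ln(1.001×10⁻¹/1.465×10⁻¹)/ln(1.465×10⁻¹/1.955×10⁻¹) = ln(0.683276)/ln(0.749361) ≈ 1.3200.
Then e_7 ≈ e_6·(e_6/e_5)^p = 1.001×10⁻¹·(0.683276)^1.3200 = 1.001×10⁻¹·0.604877 ≈ 0.06055.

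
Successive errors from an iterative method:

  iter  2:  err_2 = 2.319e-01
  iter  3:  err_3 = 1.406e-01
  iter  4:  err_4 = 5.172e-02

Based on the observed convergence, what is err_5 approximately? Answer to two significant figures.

7.0e-3

First estimate the order: p ≈ ln(err_4/err_3) / ln(err_3/err_2) = ln(5.172e-02/1.406e-01)/ln(1.406e-01/2.319e-01) = ln(0.367852)/ln(0.606296) ≈ 1.9986.
Then err_5 ≈ err_4·(err_4/err_3)^p = 5.172e-02·(0.367852)^1.9986 = 5.172e-02·0.135505 ≈ 0.007008.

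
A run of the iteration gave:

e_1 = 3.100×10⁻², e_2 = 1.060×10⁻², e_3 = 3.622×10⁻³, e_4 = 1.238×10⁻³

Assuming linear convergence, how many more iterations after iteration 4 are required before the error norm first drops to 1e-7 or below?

9

Rate ρ ≈ e_4/e_3 = 1.238×10⁻³/3.622×10⁻³ = 0.3418.
After j more steps, e_{4+j} ≈ 1.238×10⁻³·ρ^j; need ρ^j ≤ 1e-7/1.238×10⁻³ = 8.07754e-05.
j ≥ ln(8.07754e-05)/ln(0.3418) = -9.4238/-1.07353 = 8.778.
So 9 more iterations are needed.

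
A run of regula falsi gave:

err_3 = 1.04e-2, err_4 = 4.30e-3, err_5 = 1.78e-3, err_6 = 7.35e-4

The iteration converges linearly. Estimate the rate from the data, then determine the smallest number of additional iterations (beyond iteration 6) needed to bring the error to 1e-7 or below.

11

Rate ρ ≈ err_6/err_5 = 7.35e-4/1.78e-3 = 0.4129.
After j more steps, err_{6+j} ≈ 7.35e-4·ρ^j; need ρ^j ≤ 1e-7/7.35e-4 = 0.000136054.
j ≥ ln(0.000136054)/ln(0.4129) = -8.9025/-0.88455 = 10.064.
So 11 more iterations are needed.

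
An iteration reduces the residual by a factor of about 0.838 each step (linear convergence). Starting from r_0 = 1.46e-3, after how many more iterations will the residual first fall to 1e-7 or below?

55

After k steps, r_k ≈ 1.46e-3·0.838^k.
Need 0.838^k ≤ 1e-7/1.46e-3 = 6.84932e-05.
k ≥ ln(6.84932e-05)/ln(0.838) = -9.5888/-0.17674 = 54.254.
Smallest integer k = 55.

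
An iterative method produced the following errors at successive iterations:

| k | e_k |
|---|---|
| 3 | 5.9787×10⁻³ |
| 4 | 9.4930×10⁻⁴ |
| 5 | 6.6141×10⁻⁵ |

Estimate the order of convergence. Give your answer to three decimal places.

p ≈ ln(e_5/e_4) / ln(e_4/e_3)
  = ln(6.6141×10⁻⁵/9.4930×10⁻⁴) / ln(9.4930×10⁻⁴/5.9787×10⁻³)
  = ln(0.0696734) / ln(0.15878)
  = -2.663937 / -1.840236 ≈ 1.447606

1.448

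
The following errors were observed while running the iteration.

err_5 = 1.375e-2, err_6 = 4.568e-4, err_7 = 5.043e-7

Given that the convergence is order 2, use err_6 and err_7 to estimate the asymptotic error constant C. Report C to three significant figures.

2.42

C ≈ err_7 / err_6^2
  = 5.043e-7 / (4.568e-4)^2
  = 5.043e-7 / 2.08666e-07 ≈ 2.4168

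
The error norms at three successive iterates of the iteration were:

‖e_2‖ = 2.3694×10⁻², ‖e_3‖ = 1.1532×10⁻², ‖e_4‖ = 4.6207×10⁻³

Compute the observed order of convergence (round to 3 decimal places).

p ≈ ln(‖e_4‖/‖e_3‖) / ln(‖e_3‖/‖e_2‖)
  = ln(4.6207×10⁻³/1.1532×10⁻²) / ln(1.1532×10⁻²/2.3694×10⁻²)
  = ln(0.400685) / ln(0.486705)
  = -0.914580 / -0.720097 ≈ 1.270079

1.270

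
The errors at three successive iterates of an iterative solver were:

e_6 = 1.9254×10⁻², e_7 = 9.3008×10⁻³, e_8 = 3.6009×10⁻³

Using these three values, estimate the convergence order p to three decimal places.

p ≈ ln(e_8/e_7) / ln(e_7/e_6)
  = ln(3.6009×10⁻³/9.3008×10⁻³) / ln(9.3008×10⁻³/1.9254×10⁻²)
  = ln(0.38716) / ln(0.483058)
  = -0.948917 / -0.727619 ≈ 1.304140

1.304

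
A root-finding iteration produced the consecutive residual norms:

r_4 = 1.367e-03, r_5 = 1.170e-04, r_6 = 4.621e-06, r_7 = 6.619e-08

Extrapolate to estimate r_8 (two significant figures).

First estimate the order: p ≈ ln(r_7/r_6) / ln(r_6/r_5) = ln(6.619e-08/4.621e-06)/ln(4.621e-06/1.170e-04) = ln(0.0143237)/ln(0.0394957) ≈ 1.3139.
Then r_8 ≈ r_7·(r_7/r_6)^p = 6.619e-08·(0.0143237)^1.3139 = 6.619e-08·0.00377782 ≈ 2.501e-10.

2.5e-10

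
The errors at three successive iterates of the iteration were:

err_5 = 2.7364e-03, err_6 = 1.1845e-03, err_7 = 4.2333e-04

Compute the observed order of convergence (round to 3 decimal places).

p ≈ ln(err_7/err_6) / ln(err_6/err_5)
  = ln(4.2333e-04/1.1845e-03) / ln(1.1845e-03/2.7364e-03)
  = ln(0.357391) / ln(0.432868)
  = -1.028925 / -0.837322 ≈ 1.228828

1.229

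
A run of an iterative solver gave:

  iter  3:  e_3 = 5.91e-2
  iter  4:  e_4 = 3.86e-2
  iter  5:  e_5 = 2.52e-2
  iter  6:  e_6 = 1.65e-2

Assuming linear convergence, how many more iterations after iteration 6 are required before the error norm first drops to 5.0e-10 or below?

41

Rate ρ ≈ e_6/e_5 = 1.65e-2/2.52e-2 = 0.6548.
After j more steps, e_{6+j} ≈ 1.65e-2·ρ^j; need ρ^j ≤ 5.0e-10/1.65e-2 = 3.0303e-08.
j ≥ ln(3.0303e-08)/ln(0.6548) = -17.3120/-0.42343 = 40.885.
So 41 more iterations are needed.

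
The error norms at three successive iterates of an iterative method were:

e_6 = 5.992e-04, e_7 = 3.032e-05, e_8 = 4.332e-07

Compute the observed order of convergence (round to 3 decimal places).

p ≈ ln(e_8/e_7) / ln(e_7/e_6)
  = ln(4.332e-07/3.032e-05) / ln(3.032e-05/5.992e-04)
  = ln(0.0142876) / ln(0.0506008)
  = -4.248363 / -2.983788 ≈ 1.423815

1.424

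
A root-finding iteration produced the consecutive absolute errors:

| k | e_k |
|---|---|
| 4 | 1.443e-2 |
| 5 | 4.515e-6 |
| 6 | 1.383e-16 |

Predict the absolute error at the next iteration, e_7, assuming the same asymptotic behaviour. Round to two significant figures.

First estimate the order: p ≈ ln(e_6/e_5) / ln(e_5/e_4) = ln(1.383e-16/4.515e-6)/ln(4.515e-6/1.443e-2) = ln(3.06312e-11)/ln(0.00031289) ≈ 3.0000.
Then e_7 ≈ e_6·(e_6/e_5)^p = 1.383e-16·(3.06312e-11)^3.0000 = 1.383e-16·2.87403e-32 ≈ 3.975e-48.

4.0e-48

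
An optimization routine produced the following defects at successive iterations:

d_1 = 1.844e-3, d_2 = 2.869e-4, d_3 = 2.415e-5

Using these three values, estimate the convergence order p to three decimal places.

p ≈ ln(d_3/d_2) / ln(d_2/d_1)
  = ln(2.415e-5/2.869e-4) / ln(2.869e-4/1.844e-3)
  = ln(0.0841757) / ln(0.155586)
  = -2.474849 / -1.860557 ≈ 1.330166

1.330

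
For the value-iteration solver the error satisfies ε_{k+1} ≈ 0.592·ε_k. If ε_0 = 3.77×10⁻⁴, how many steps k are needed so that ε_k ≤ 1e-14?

47

After k steps, ε_k ≈ 3.77×10⁻⁴·0.592^k.
Need 0.592^k ≤ 1e-14/3.77×10⁻⁴ = 2.65252e-11.
k ≥ ln(2.65252e-11)/ln(0.592) = -24.3529/-0.52425 = 46.453.
Smallest integer k = 47.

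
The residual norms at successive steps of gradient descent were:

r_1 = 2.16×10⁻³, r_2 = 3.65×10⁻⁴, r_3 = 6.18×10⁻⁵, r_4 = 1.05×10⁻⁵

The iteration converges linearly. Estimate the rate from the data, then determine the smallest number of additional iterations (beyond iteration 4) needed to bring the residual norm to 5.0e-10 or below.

Rate ρ ≈ r_4/r_3 = 1.05×10⁻⁵/6.18×10⁻⁵ = 0.1699.
After j more steps, r_{4+j} ≈ 1.05×10⁻⁵·ρ^j; need ρ^j ≤ 5.0e-10/1.05×10⁻⁵ = 4.7619e-05.
j ≥ ln(4.7619e-05)/ln(0.1699) = -9.9523/-1.77255 = 5.615.
So 6 more iterations are needed.

6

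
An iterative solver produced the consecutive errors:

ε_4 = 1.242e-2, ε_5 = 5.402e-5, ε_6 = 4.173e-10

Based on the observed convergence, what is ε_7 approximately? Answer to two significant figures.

3.6e-21

First estimate the order: p ≈ ln(ε_6/ε_5) / ln(ε_5/ε_4) = ln(4.173e-10/5.402e-5)/ln(5.402e-5/1.242e-2) = ln(7.72492e-06)/ln(0.00434944) ≈ 2.1647.
Then ε_7 ≈ ε_6·(ε_6/ε_5)^p = 4.173e-10·(7.72492e-06)^2.1647 = 4.173e-10·8.58666e-12 ≈ 3.583e-21.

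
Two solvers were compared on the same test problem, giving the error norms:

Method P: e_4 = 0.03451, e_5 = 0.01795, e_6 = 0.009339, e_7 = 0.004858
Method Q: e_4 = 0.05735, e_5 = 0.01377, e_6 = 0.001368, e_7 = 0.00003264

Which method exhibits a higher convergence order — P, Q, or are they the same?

Method P: p ≈ ln(0.004858/0.009339)/ln(0.009339/0.01795) ≈ 1.00.
Method Q: p ≈ ln(0.00003264/0.001368)/ln(0.001368/0.01377) ≈ 1.62.
Method Q has the higher order (≈1.6 vs ≈1.0).

Q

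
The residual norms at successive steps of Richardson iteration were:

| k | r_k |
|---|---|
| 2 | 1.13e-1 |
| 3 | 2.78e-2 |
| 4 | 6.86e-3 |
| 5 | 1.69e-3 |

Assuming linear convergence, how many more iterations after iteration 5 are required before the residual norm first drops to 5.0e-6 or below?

5

Rate ρ ≈ r_5/r_4 = 1.69e-3/6.86e-3 = 0.2464.
After j more steps, r_{5+j} ≈ 1.69e-3·ρ^j; need ρ^j ≤ 5.0e-6/1.69e-3 = 0.00295858.
j ≥ ln(0.00295858)/ln(0.2464) = -5.8230/-1.40080 = 4.157.
So 5 more iterations are needed.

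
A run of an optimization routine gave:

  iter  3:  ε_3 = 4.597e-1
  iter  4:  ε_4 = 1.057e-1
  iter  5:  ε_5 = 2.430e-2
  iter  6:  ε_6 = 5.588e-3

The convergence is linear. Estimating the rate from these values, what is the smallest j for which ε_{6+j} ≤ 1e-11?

14

Rate ρ ≈ ε_6/ε_5 = 5.588e-3/2.430e-2 = 0.2300.
After j more steps, ε_{6+j} ≈ 5.588e-3·ρ^j; need ρ^j ≤ 1e-11/5.588e-3 = 1.78955e-09.
j ≥ ln(1.78955e-09)/ln(0.2300) = -20.1413/-1.46968 = 13.705.
So 14 more iterations are needed.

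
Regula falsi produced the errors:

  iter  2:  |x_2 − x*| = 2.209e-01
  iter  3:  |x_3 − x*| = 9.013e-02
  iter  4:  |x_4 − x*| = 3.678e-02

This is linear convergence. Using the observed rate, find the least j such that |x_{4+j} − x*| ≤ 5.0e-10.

Rate ρ ≈ |x_4 − x*|/|x_3 − x*| = 3.678e-02/9.013e-02 = 0.4081.
After j more steps, |x_{4+j} − x*| ≈ 3.678e-02·ρ^j; need ρ^j ≤ 5.0e-10/3.678e-02 = 1.35943e-08.
j ≥ ln(1.35943e-08)/ln(0.4081) = -18.1136/-0.89624 = 20.211.
So 21 more iterations are needed.

21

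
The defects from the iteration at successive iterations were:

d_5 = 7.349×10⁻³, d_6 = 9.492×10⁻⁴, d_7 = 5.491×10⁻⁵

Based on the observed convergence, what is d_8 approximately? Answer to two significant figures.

First estimate the order: p ≈ ln(d_7/d_6) / ln(d_6/d_5) = ln(5.491×10⁻⁵/9.492×10⁻⁴)/ln(9.492×10⁻⁴/7.349×10⁻³) = ln(0.0578487)/ln(0.12916) ≈ 1.3924.
Then d_8 ≈ d_7·(d_7/d_6)^p = 5.491×10⁻⁵·(0.0578487)^1.3924 = 5.491×10⁻⁵·0.0189068 ≈ 1.038e-06.

1.0e-6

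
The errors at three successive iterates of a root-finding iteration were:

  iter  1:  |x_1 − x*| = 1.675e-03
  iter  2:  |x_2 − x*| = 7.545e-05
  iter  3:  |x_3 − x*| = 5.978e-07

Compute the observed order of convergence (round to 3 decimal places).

1.561

p ≈ ln(|x_3 − x*|/|x_2 − x*|) / ln(|x_2 − x*|/|x_1 − x*|)
  = ln(5.978e-07/7.545e-05) / ln(7.545e-05/1.675e-03)
  = ln(0.00792313) / ln(0.0450448)
  = -4.837969 / -3.100098 ≈ 1.560586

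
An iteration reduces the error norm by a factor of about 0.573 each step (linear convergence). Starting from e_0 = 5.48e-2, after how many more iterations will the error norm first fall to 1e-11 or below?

41

After k steps, e_k ≈ 5.48e-2·0.573^k.
Need 0.573^k ≤ 1e-11/5.48e-2 = 1.82482e-10.
k ≥ ln(1.82482e-10)/ln(0.573) = -22.4244/-0.55687 = 40.269.
Smallest integer k = 41.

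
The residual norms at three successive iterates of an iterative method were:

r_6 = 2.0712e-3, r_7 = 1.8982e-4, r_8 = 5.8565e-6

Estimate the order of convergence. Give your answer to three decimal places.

1.456

p ≈ ln(r_8/r_7) / ln(r_7/r_6)
  = ln(5.8565e-6/1.8982e-4) / ln(1.8982e-4/2.0712e-3)
  = ln(0.0308529) / ln(0.0916474)
  = -3.478525 / -2.389807 ≈ 1.455567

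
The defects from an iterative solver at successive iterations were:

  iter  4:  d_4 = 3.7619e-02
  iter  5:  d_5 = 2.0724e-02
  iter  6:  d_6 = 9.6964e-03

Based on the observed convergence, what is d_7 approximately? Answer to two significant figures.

3.7e-3

First estimate the order: p ≈ ln(d_6/d_5) / ln(d_5/d_4) = ln(9.6964e-03/2.0724e-02)/ln(2.0724e-02/3.7619e-02) = ln(0.467883)/ln(0.550892) ≈ 1.2739.
Then d_7 ≈ d_6·(d_6/d_5)^p = 9.6964e-03·(0.467883)^1.2739 = 9.6964e-03·0.380004 ≈ 0.003685.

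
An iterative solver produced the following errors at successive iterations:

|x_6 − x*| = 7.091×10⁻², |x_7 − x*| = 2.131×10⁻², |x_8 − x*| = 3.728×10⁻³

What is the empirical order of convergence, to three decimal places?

p ≈ ln(|x_8 − x*|/|x_7 − x*|) / ln(|x_7 − x*|/|x_6 − x*|)
  = ln(3.728×10⁻³/2.131×10⁻²) / ln(2.131×10⁻²/7.091×10⁻²)
  = ln(0.174941) / ln(0.300522)
  = -1.743307 / -1.202234 ≈ 1.450056

1.450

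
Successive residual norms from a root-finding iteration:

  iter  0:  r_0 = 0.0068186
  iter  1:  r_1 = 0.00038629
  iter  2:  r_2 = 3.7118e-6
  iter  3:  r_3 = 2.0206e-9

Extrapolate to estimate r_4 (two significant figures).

First estimate the order: p ≈ ln(r_3/r_2) / ln(r_2/r_1) = ln(2.0206e-9/3.7118e-6)/ln(3.7118e-6/0.00038629) = ln(0.000544372)/ln(0.00960884) ≈ 1.6180.
Then r_4 ≈ r_3·(r_3/r_2)^p = 2.0206e-9·(0.000544372)^1.6180 = 2.0206e-9·5.23214e-06 ≈ 1.057e-14.

1.1e-14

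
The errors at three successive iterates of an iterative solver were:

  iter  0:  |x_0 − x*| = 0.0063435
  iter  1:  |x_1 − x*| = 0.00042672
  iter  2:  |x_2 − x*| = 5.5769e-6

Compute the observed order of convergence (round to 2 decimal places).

p ≈ ln(|x_2 − x*|/|x_1 − x*|) / ln(|x_1 − x*|/|x_0 − x*|)
  = ln(5.5769e-6/0.00042672) / ln(0.00042672/0.0063435)
  = ln(0.0130692) / ln(0.0672689)
  = -4.33750 / -2.69906 ≈ 1.60704

1.61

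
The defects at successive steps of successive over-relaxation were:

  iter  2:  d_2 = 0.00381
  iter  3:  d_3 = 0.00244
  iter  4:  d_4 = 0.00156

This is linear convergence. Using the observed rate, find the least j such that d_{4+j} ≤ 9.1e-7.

17

Rate ρ ≈ d_4/d_3 = 0.00156/0.00244 = 0.6393.
After j more steps, d_{4+j} ≈ 0.00156·ρ^j; need ρ^j ≤ 9.1e-7/0.00156 = 0.000583333.
j ≥ ln(0.000583333)/ln(0.6393) = -7.4468/-0.44738 = 16.645.
So 17 more iterations are needed.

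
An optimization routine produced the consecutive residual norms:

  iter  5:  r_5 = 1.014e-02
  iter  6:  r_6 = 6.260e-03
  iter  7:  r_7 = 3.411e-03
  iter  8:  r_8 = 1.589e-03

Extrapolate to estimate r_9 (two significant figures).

6.1e-4

First estimate the order: p ≈ ln(r_8/r_7) / ln(r_7/r_6) = ln(1.589e-03/3.411e-03)/ln(3.411e-03/6.260e-03) = ln(0.465846)/ln(0.544888) ≈ 1.2581.
Then r_9 ≈ r_8·(r_8/r_7)^p = 1.589e-03·(0.465846)^1.2581 = 1.589e-03·0.382486 ≈ 0.0006078.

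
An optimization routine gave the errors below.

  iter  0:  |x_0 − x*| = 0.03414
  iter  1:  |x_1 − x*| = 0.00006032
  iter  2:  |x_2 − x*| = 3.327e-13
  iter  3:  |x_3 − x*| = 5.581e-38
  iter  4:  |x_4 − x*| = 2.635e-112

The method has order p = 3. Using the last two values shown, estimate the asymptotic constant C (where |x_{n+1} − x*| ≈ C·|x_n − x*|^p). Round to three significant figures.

C ≈ |x_4 − x*| / |x_3 − x*|^3
  = 2.635e-112 / (5.581e-38)^3
  = 2.635e-112 / 1.73835e-112 ≈ 1.5158

1.52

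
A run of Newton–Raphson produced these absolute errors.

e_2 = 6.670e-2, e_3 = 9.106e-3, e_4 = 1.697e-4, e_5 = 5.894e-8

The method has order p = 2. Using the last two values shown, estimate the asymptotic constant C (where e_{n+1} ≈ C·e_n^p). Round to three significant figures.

C ≈ e_5 / e_4^2
  = 5.894e-8 / (1.697e-4)^2
  = 5.894e-8 / 2.87981e-08 ≈ 2.0467

2.05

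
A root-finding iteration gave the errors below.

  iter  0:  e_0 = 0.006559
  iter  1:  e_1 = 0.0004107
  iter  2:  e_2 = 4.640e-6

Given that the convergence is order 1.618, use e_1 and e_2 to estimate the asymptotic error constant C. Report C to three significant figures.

1.40

C ≈ e_2 / e_1^1.618
  = 4.640e-6 / (0.0004107)^1.618
  = 4.640e-6 / 3.31652e-06 ≈ 1.3991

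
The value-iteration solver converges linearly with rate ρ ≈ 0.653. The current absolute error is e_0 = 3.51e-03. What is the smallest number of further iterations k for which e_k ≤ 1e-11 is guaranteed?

After k steps, e_k ≈ 3.51e-03·0.653^k.
Need 0.653^k ≤ 1e-11/3.51e-03 = 2.849e-09.
k ≥ ln(2.849e-09)/ln(0.653) = -19.6763/-0.42618 = 46.169.
Smallest integer k = 47.

47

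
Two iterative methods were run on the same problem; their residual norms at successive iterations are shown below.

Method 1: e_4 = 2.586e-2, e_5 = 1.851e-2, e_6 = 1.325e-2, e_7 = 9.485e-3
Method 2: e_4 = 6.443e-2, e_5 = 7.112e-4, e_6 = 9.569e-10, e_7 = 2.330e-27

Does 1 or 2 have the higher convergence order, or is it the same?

Method 1: p ≈ ln(9.485e-3/1.325e-2)/ln(1.325e-2/1.851e-2) ≈ 1.00.
Method 2: p ≈ ln(2.330e-27/9.569e-10)/ln(9.569e-10/7.112e-4) ≈ 3.00.
Method 2 has the higher order (≈3.0 vs ≈1.0).

2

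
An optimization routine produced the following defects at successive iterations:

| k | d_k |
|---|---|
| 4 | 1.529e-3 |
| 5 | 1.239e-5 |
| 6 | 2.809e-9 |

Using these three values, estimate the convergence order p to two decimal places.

p ≈ ln(d_6/d_5) / ln(d_5/d_4)
  = ln(2.809e-9/1.239e-5) / ln(1.239e-5/1.529e-3)
  = ln(0.000226715) / ln(0.00810334)
  = -8.39182 / -4.81548 ≈ 1.74268

1.74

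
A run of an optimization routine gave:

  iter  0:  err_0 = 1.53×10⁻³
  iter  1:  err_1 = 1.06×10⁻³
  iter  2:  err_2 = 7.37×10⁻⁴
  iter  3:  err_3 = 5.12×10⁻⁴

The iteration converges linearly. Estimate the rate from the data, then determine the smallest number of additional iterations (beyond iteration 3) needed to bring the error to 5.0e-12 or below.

51

Rate ρ ≈ err_3/err_2 = 5.12×10⁻⁴/7.37×10⁻⁴ = 0.6947.
After j more steps, err_{3+j} ≈ 5.12×10⁻⁴·ρ^j; need ρ^j ≤ 5.0e-12/5.12×10⁻⁴ = 9.76562e-09.
j ≥ ln(9.76562e-09)/ln(0.6947) = -18.4444/-0.36428 = 50.632.
So 51 more iterations are needed.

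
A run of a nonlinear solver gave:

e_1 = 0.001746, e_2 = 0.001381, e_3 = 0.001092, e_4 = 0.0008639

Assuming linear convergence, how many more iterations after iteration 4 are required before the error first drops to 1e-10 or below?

Rate ρ ≈ e_4/e_3 = 0.0008639/0.001092 = 0.7911.
After j more steps, e_{4+j} ≈ 0.0008639·ρ^j; need ρ^j ≤ 1e-10/0.0008639 = 1.15754e-07.
j ≥ ln(1.15754e-07)/ln(0.7911) = -15.9718/-0.23433 = 68.159.
So 69 more iterations are needed.

69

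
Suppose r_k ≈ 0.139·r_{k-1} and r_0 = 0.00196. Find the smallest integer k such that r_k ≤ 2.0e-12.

After k steps, r_k ≈ 0.00196·0.139^k.
Need 0.139^k ≤ 2.0e-12/0.00196 = 1.02041e-09.
k ≥ ln(1.02041e-09)/ln(0.139) = -20.7031/-1.97328 = 10.492.
Smallest integer k = 11.

11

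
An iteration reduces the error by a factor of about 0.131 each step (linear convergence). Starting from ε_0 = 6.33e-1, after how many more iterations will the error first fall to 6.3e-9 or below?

10

After k steps, ε_k ≈ 6.33e-1·0.131^k.
Need 0.131^k ≤ 6.3e-9/6.33e-1 = 9.95261e-09.
k ≥ ln(9.95261e-09)/ln(0.131) = -18.4254/-2.03256 = 9.065.
Smallest integer k = 10.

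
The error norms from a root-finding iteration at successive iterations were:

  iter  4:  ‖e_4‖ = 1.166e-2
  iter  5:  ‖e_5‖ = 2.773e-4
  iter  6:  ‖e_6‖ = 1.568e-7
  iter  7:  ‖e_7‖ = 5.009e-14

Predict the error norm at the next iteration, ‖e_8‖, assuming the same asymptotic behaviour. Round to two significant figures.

5.1e-27

First estimate the order: p ≈ ln(‖e_7‖/‖e_6‖) / ln(‖e_6‖/‖e_5‖) = ln(5.009e-14/1.568e-7)/ln(1.568e-7/2.773e-4) = ln(3.19452e-07)/ln(0.000565453) ≈ 2.0001.
Then ‖e_8‖ ≈ ‖e_7‖·(‖e_7‖/‖e_6‖)^p = 5.009e-14·(3.19452e-07)^2.0001 = 5.009e-14·1.01897e-13 ≈ 5.104e-27.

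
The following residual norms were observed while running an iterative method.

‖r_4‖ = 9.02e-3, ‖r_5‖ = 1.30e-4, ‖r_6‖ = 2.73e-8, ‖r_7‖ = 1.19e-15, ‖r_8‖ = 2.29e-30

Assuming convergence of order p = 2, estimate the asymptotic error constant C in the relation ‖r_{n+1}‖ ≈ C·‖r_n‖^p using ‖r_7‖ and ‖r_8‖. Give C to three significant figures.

1.62

C ≈ ‖r_8‖ / ‖r_7‖^2
  = 2.29e-30 / (1.19e-15)^2
  = 2.29e-30 / 1.4161e-30 ≈ 1.6171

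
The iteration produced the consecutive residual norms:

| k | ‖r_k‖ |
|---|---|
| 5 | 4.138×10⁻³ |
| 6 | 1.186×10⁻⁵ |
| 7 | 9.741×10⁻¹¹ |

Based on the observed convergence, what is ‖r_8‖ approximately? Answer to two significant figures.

6.6e-21

First estimate the order: p ≈ ln(‖r_7‖/‖r_6‖) / ln(‖r_6‖/‖r_5‖) = ln(9.741×10⁻¹¹/1.186×10⁻⁵)/ln(1.186×10⁻⁵/4.138×10⁻³) = ln(8.21332e-06)/ln(0.00286612) ≈ 2.0000.
Then ‖r_8‖ ≈ ‖r_7‖·(‖r_7‖/‖r_6‖)^p = 9.741×10⁻¹¹·(8.21332e-06)^2.0000 = 9.741×10⁻¹¹·6.74586e-11 ≈ 6.571e-21.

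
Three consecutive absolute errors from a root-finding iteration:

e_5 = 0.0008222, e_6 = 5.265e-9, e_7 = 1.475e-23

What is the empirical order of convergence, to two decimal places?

p ≈ ln(e_7/e_6) / ln(e_6/e_5)
  = ln(1.475e-23/5.265e-9) / ln(5.265e-9/0.0008222)
  = ln(2.80152e-15) / ln(6.40355e-06)
  = -33.50861 / -11.95866 ≈ 2.80204

2.80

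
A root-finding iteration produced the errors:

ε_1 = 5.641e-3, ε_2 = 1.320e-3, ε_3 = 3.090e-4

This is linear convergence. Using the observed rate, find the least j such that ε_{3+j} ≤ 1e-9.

9

Rate ρ ≈ ε_3/ε_2 = 3.090e-4/1.320e-3 = 0.2341.
After j more steps, ε_{3+j} ≈ 3.090e-4·ρ^j; need ρ^j ≤ 1e-9/3.090e-4 = 3.23625e-06.
j ≥ ln(3.23625e-06)/ln(0.2341) = -12.6411/-1.45201 = 8.706.
So 9 more iterations are needed.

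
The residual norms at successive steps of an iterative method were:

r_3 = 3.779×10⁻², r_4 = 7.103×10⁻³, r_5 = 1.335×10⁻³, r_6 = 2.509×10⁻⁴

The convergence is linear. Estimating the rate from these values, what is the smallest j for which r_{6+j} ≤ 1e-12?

12

Rate ρ ≈ r_6/r_5 = 2.509×10⁻⁴/1.335×10⁻³ = 0.1879.
After j more steps, r_{6+j} ≈ 2.509×10⁻⁴·ρ^j; need ρ^j ≤ 1e-12/2.509×10⁻⁴ = 3.98565e-09.
j ≥ ln(3.98565e-09)/ln(0.1879) = -19.3406/-1.67185 = 11.568.
So 12 more iterations are needed.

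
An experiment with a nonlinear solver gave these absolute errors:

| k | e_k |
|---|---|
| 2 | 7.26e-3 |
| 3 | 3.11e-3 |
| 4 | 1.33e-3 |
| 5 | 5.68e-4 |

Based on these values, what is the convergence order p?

1

Consecutive ratios: e_5/e_4 = 5.68e-4/1.33e-3 = 0.427068, e_4/e_3 = 1.33e-3/3.11e-3 = 0.427653.
p ≈ ln(0.427068)/ln(0.427653) = -0.8508/-0.8494 ≈ 1.00.
So the convergence is linear (order 1).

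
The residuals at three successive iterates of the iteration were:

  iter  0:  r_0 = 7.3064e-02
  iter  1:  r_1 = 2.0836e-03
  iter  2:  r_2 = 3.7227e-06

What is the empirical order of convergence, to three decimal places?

1.779

p ≈ ln(r_2/r_1) / ln(r_1/r_0)
  = ln(3.7227e-06/2.0836e-03) / ln(2.0836e-03/7.3064e-02)
  = ln(0.00178667) / ln(0.0285175)
  = -6.327402 / -3.557237 ≈ 1.778741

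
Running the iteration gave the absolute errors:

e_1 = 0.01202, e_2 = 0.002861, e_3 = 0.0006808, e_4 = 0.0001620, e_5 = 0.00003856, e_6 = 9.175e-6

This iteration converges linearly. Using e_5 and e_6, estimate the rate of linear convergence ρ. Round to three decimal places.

0.238

ρ ≈ e_6/e_5 = 9.175e-6/0.00003856 = 0.23794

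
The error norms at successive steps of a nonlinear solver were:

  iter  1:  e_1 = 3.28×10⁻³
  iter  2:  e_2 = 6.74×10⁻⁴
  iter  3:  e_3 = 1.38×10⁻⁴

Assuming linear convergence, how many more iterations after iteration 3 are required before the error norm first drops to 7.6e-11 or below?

Rate ρ ≈ e_3/e_2 = 1.38×10⁻⁴/6.74×10⁻⁴ = 0.2047.
After j more steps, e_{3+j} ≈ 1.38×10⁻⁴·ρ^j; need ρ^j ≤ 7.6e-11/1.38×10⁻⁴ = 5.50725e-07.
j ≥ ln(5.50725e-07)/ln(0.2047) = -14.4120/-1.58621 = 9.086.
So 10 more iterations are needed.

10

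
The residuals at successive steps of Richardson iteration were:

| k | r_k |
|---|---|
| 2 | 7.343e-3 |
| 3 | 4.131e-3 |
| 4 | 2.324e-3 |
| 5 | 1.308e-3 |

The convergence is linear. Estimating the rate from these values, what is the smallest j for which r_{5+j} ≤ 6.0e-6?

Rate ρ ≈ r_5/r_4 = 1.308e-3/2.324e-3 = 0.5628.
After j more steps, r_{5+j} ≈ 1.308e-3·ρ^j; need ρ^j ≤ 6.0e-6/1.308e-3 = 0.00458716.
j ≥ ln(0.00458716)/ln(0.5628) = -5.3845/-0.57483 = 9.367.
So 10 more iterations are needed.

10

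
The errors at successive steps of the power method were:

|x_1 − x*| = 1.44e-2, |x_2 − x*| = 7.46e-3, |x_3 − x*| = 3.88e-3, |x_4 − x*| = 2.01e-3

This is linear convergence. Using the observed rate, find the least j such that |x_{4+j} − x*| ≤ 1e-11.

Rate ρ ≈ |x_4 − x*|/|x_3 − x*| = 2.01e-3/3.88e-3 = 0.5180.
After j more steps, |x_{4+j} − x*| ≈ 2.01e-3·ρ^j; need ρ^j ≤ 1e-11/2.01e-3 = 4.97512e-09.
j ≥ ln(4.97512e-09)/ln(0.5180) = -19.1188/-0.65778 = 29.066.
So 30 more iterations are needed.

30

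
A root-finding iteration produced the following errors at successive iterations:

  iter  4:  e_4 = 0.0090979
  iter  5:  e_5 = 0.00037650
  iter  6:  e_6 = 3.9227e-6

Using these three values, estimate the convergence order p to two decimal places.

1.43

p ≈ ln(e_6/e_5) / ln(e_5/e_4)
  = ln(3.9227e-6/0.00037650) / ln(0.00037650/0.0090979)
  = ln(0.0104189) / ln(0.0413832)
  = -4.56413 / -3.18488 ≈ 1.43306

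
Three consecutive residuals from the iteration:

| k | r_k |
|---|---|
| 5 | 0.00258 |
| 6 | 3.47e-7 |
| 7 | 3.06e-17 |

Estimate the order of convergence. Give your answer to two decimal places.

p ≈ ln(r_7/r_6) / ln(r_6/r_5)
  = ln(3.06e-17/3.47e-7) / ln(3.47e-7/0.00258)
  = ln(8.81844e-11) / ln(0.000134496)
  = -23.15159 / -8.91398 ≈ 2.59722

2.60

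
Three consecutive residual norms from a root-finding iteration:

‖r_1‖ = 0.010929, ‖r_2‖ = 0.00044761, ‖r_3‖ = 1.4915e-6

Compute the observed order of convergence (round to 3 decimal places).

p ≈ ln(‖r_3‖/‖r_2‖) / ln(‖r_2‖/‖r_1‖)
  = ln(1.4915e-6/0.00044761) / ln(0.00044761/0.010929)
  = ln(0.00333214) / ln(0.0409562)
  = -5.704141 / -3.195252 ≈ 1.785193

1.785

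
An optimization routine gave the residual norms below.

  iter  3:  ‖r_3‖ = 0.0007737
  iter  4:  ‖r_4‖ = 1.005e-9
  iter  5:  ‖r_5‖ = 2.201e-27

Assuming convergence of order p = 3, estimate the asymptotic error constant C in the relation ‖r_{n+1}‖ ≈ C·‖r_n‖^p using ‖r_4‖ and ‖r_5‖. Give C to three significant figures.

2.17

C ≈ ‖r_5‖ / ‖r_4‖^3
  = 2.201e-27 / (1.005e-9)^3
  = 2.201e-27 / 1.01508e-27 ≈ 2.1683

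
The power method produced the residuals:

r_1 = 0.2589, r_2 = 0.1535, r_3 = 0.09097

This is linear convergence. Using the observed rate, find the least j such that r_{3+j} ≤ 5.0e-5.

Rate ρ ≈ r_3/r_2 = 0.09097/0.1535 = 0.5926.
After j more steps, r_{3+j} ≈ 0.09097·ρ^j; need ρ^j ≤ 5.0e-5/0.09097 = 0.000549632.
j ≥ ln(0.000549632)/ln(0.5926) = -7.5063/-0.52324 = 14.346.
So 15 more iterations are needed.

15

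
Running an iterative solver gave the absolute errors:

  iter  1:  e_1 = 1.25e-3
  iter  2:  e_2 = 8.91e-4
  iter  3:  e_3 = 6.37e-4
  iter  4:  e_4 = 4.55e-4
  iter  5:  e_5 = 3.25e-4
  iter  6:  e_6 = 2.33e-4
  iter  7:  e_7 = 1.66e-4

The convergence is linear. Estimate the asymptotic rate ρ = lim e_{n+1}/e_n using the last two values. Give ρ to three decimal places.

0.712

ρ ≈ e_7/e_6 = 1.66e-4/2.33e-4 = 0.71245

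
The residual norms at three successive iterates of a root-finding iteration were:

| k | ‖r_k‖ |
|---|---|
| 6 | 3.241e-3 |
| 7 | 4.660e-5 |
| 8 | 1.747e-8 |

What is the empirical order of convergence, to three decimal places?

p ≈ ln(‖r_8‖/‖r_7‖) / ln(‖r_7‖/‖r_6‖)
  = ln(1.747e-8/4.660e-5) / ln(4.660e-5/3.241e-3)
  = ln(0.000374893) / ln(0.0143783)
  = -7.888870 / -4.242035 ≈ 1.859690

1.860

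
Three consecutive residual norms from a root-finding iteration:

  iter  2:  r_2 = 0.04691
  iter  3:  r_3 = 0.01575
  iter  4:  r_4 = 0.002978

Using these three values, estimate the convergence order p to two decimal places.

p ≈ ln(r_4/r_3) / ln(r_3/r_2)
  = ln(0.002978/0.01575) / ln(0.01575/0.04691)
  = ln(0.189079) / ln(0.335749)
  = -1.66559 / -1.09139 ≈ 1.52612

1.53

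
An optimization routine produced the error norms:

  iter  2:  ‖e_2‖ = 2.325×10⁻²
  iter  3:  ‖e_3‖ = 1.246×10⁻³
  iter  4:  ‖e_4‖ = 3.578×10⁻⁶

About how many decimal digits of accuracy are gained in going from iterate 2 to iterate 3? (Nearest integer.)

1

Digits gained ≈ log₁₀(‖e_2‖/‖e_3‖) = log₁₀(2.325×10⁻²/1.246×10⁻³) = log₁₀(18.6597) ≈ 1.271.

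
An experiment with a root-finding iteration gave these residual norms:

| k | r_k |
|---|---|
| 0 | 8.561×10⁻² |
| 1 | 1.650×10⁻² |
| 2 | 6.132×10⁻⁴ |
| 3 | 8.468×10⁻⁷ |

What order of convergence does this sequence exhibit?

2

Consecutive ratios: r_3/r_2 = 8.468×10⁻⁷/6.132×10⁻⁴ = 0.00138095, r_2/r_1 = 6.132×10⁻⁴/1.650×10⁻² = 0.0371636.
p ≈ ln(0.00138095)/ln(0.0371636) = -6.5850/-3.2924 ≈ 2.00.
So the convergence is quadratic (order 2).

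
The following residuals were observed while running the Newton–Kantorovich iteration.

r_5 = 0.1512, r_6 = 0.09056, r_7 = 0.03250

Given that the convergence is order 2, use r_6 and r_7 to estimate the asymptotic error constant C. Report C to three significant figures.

C ≈ r_7 / r_6^2
  = 0.03250 / (0.09056)^2
  = 0.03250 / 0.00820111 ≈ 3.9629

3.96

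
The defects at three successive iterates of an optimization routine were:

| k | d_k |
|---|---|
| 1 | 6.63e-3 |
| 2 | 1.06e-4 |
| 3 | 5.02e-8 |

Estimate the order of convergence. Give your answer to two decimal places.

p ≈ ln(d_3/d_2) / ln(d_2/d_1)
  = ln(5.02e-8/1.06e-4) / ln(1.06e-4/6.63e-3)
  = ln(0.000473585) / ln(0.0159879)
  = -7.65518 / -4.13592 ≈ 1.85090

1.85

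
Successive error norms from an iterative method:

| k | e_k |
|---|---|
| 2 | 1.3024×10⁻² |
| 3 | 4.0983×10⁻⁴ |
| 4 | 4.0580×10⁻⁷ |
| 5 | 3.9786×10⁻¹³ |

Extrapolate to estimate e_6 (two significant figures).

First estimate the order: p ≈ ln(e_5/e_4) / ln(e_4/e_3) = ln(3.9786×10⁻¹³/4.0580×10⁻⁷)/ln(4.0580×10⁻⁷/4.0983×10⁻⁴) = ln(9.80434e-07)/ln(0.000990167) ≈ 2.0000.
Then e_6 ≈ e_5·(e_5/e_4)^p = 3.9786×10⁻¹³·(9.80434e-07)^2.0000 = 3.9786×10⁻¹³·9.61251e-13 ≈ 3.824e-25.

3.8e-25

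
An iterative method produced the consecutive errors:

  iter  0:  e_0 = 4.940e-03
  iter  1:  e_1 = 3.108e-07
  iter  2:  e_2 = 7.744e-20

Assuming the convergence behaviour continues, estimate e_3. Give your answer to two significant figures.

1.2e-57

First estimate the order: p ≈ ln(e_2/e_1) / ln(e_1/e_0) = ln(7.744e-20/3.108e-07)/ln(3.108e-07/4.940e-03) = ln(2.49163e-13)/ln(6.2915e-05) ≈ 2.9999.
Then e_3 ≈ e_2·(e_2/e_1)^p = 7.744e-20·(2.49163e-13)^2.9999 = 7.744e-20·1.55135e-38 ≈ 1.201e-57.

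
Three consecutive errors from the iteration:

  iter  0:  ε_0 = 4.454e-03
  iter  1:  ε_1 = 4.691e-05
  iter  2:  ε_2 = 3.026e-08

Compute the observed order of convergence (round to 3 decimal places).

p ≈ ln(ε_2/ε_1) / ln(ε_1/ε_0)
  = ln(3.026e-08/4.691e-05) / ln(4.691e-05/4.454e-03)
  = ln(0.000645065) / ln(0.0105321)
  = -7.346159 / -4.553328 ≈ 1.613360

1.613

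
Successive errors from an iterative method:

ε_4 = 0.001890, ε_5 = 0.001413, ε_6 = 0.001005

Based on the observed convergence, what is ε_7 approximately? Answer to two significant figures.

6.7e-4

First estimate the order: p ≈ ln(ε_6/ε_5) / ln(ε_5/ε_4) = ln(0.001005/0.001413)/ln(0.001413/0.001890) = ln(0.711253)/ln(0.747619) ≈ 1.1714.
Then ε_7 ≈ ε_6·(ε_6/ε_5)^p = 0.001005·(0.711253)^1.1714 = 0.001005·0.670905 ≈ 0.0006743.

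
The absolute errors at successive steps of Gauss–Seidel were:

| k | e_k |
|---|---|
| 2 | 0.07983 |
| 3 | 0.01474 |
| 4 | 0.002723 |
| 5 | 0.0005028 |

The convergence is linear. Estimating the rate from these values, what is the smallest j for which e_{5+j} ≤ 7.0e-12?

11

Rate ρ ≈ e_5/e_4 = 0.0005028/0.002723 = 0.1846.
After j more steps, e_{5+j} ≈ 0.0005028·ρ^j; need ρ^j ≤ 7.0e-12/0.0005028 = 1.3922e-08.
j ≥ ln(1.3922e-08)/ln(0.1846) = -18.0898/-1.68956 = 10.707.
So 11 more iterations are needed.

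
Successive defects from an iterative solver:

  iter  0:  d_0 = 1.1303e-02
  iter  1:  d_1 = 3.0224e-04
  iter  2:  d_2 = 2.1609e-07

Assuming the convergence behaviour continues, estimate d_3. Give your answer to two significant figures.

1.1e-13

First estimate the order: p ≈ ln(d_2/d_1) / ln(d_1/d_0) = ln(2.1609e-07/3.0224e-04)/ln(3.0224e-04/1.1303e-02) = ln(0.000714962)/ln(0.0267398) ≈ 2.0000.
Then d_3 ≈ d_2·(d_2/d_1)^p = 2.1609e-07·(0.000714962)^2.0000 = 2.1609e-07·5.11171e-07 ≈ 1.105e-13.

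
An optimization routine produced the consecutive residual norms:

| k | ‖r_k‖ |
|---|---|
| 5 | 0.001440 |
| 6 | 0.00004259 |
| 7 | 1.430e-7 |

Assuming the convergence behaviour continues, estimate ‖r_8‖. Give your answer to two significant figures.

1.4e-11

First estimate the order: p ≈ ln(‖r_7‖/‖r_6‖) / ln(‖r_6‖/‖r_5‖) = ln(1.430e-7/0.00004259)/ln(0.00004259/0.001440) = ln(0.0033576)/ln(0.0295764) ≈ 1.6180.
Then ‖r_8‖ ≈ ‖r_7‖·(‖r_7‖/‖r_6‖)^p = 1.430e-7·(0.0033576)^1.6180 = 1.430e-7·9.93379e-05 ≈ 1.421e-11.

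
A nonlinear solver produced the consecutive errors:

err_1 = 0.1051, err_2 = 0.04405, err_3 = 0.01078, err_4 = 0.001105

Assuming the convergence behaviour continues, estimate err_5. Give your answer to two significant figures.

First estimate the order: p ≈ ln(err_4/err_3) / ln(err_3/err_2) = ln(0.001105/0.01078)/ln(0.01078/0.04405) = ln(0.102505)/ln(0.244722) ≈ 1.6182.
Then err_5 ≈ err_4·(err_4/err_3)^p = 0.001105·(0.102505)^1.6182 = 0.001105·0.0250719 ≈ 2.77e-05.

2.8e-5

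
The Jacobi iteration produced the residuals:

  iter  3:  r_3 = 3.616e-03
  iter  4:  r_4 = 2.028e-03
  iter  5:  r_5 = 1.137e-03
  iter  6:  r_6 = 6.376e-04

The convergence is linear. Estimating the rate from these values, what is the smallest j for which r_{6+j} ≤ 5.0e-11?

29

Rate ρ ≈ r_6/r_5 = 6.376e-04/1.137e-03 = 0.5608.
After j more steps, r_{6+j} ≈ 6.376e-04·ρ^j; need ρ^j ≤ 5.0e-11/6.376e-04 = 7.84191e-08.
j ≥ ln(7.84191e-08)/ln(0.5608) = -16.3612/-0.57839 = 28.287.
So 29 more iterations are needed.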